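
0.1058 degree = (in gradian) 0.1176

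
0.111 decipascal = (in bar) 1.11e-07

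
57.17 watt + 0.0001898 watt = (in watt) 57.17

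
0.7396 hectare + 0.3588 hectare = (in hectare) 1.098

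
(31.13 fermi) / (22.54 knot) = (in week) 4.439e-21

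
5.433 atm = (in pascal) 5.505e+05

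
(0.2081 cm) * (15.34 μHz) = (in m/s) 3.192e-08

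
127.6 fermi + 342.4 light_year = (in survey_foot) 1.063e+19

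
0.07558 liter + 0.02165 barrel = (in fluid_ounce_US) 118.9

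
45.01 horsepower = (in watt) 3.356e+04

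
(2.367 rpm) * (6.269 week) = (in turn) 1.496e+05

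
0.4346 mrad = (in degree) 0.0249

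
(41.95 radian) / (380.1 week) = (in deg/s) 1.046e-05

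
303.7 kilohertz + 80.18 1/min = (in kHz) 303.7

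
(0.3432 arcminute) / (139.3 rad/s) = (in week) 1.185e-12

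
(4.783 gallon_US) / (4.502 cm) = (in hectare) 4.022e-05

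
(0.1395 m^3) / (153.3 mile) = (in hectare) 5.654e-11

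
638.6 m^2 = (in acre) 0.1578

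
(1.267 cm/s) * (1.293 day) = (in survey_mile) 0.8795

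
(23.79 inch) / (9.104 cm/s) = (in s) 6.637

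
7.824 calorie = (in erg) 3.274e+08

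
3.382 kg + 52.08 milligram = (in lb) 7.456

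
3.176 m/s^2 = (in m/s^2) 3.176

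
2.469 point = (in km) 8.71e-07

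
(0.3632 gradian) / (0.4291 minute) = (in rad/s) 0.0002216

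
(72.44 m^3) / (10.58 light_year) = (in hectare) 7.237e-20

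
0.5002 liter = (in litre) 0.5002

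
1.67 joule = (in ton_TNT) 3.991e-10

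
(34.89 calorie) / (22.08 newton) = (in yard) 7.23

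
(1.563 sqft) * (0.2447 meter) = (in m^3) 0.03553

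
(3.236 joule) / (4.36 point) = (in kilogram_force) 214.5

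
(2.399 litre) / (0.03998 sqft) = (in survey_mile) 0.0004013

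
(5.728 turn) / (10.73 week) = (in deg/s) 0.0003178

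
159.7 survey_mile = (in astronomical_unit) 1.718e-06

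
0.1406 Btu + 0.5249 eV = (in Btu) 0.1406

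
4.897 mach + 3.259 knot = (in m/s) 1669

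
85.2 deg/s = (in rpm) 14.2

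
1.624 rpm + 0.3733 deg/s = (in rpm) 1.686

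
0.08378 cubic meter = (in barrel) 0.527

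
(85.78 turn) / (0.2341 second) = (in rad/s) 2302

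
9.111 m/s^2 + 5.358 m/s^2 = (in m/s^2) 14.47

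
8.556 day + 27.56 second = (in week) 1.222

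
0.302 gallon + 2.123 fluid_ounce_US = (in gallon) 0.3186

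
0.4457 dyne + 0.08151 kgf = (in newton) 0.7993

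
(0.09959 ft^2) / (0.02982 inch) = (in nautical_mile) 0.006596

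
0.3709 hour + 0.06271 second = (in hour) 0.3709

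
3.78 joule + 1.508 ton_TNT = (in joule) 6.309e+09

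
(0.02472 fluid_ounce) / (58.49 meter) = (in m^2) 1.25e-08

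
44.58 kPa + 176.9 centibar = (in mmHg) 1661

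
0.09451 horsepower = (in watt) 70.48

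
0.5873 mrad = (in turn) 9.347e-05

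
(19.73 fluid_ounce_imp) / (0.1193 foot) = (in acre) 3.81e-06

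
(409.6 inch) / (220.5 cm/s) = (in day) 5.461e-05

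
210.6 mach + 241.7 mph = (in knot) 1.396e+05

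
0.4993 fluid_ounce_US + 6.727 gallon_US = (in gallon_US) 6.731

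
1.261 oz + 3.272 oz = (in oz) 4.533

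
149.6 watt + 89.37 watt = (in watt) 239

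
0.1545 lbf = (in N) 0.6873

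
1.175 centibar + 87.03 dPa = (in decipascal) 1.184e+04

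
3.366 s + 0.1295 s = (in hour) 0.000971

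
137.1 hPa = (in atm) 0.1353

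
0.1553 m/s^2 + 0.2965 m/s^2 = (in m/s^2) 0.4518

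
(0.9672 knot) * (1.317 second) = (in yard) 0.7166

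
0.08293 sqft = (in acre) 1.904e-06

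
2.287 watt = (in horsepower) 0.003067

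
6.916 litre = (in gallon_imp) 1.521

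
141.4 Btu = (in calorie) 3.566e+04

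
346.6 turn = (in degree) 1.248e+05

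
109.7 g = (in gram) 109.7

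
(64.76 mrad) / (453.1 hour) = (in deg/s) 2.275e-06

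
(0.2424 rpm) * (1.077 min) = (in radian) 1.64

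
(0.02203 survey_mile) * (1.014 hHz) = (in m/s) 3595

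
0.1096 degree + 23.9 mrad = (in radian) 0.02581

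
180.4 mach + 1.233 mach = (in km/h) 2.226e+05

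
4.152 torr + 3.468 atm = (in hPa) 3519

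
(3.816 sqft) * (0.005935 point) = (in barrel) 4.669e-06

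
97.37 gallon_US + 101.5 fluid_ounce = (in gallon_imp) 81.74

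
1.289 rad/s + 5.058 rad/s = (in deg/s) 363.7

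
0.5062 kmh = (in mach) 0.000413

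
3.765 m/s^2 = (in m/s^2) 3.765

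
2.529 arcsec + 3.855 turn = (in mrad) 2.422e+04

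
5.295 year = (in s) 1.67e+08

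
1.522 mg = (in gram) 0.001522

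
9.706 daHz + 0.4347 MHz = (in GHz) 0.0004348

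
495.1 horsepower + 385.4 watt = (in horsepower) 495.6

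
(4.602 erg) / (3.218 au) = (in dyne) 9.559e-14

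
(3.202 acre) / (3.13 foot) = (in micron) 1.358e+10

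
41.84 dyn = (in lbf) 9.406e-05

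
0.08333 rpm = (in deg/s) 0.5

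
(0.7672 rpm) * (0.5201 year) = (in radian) 1.318e+06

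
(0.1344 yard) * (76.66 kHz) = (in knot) 1.831e+04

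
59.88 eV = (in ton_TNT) 2.293e-27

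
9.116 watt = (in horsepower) 0.01222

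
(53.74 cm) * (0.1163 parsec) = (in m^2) 1.929e+15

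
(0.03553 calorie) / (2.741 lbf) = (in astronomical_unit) 8.15e-14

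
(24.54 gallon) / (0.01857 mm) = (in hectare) 0.5002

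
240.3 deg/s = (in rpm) 40.05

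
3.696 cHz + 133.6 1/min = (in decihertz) 22.64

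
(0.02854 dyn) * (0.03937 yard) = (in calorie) 2.456e-09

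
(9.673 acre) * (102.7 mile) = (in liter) 6.47e+12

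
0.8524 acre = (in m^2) 3450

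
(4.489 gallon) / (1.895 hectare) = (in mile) 5.572e-10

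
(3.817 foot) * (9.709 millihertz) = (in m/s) 0.0113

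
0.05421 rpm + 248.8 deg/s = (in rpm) 41.52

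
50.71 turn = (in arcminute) 1.095e+06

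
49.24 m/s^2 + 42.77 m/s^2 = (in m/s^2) 92.01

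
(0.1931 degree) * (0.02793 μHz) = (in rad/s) 9.413e-11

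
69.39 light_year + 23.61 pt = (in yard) 7.179e+17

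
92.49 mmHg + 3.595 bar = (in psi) 53.93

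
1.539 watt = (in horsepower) 0.002064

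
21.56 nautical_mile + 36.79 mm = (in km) 39.93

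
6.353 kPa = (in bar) 0.06353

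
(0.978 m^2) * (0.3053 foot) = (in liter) 91.01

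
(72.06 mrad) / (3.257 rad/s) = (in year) 7.016e-10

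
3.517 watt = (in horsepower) 0.004716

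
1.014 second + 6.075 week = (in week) 6.075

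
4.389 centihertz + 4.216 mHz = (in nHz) 4.811e+07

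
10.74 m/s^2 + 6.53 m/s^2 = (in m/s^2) 17.27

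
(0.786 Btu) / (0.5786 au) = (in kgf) 9.77e-10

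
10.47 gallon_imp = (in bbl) 0.2994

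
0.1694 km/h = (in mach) 0.0001382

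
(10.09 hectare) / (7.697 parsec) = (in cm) 4.248e-11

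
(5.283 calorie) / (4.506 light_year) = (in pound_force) 1.166e-16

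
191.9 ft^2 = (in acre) 0.004405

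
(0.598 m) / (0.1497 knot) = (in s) 7.765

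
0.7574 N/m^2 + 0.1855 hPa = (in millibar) 0.1931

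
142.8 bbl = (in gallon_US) 5998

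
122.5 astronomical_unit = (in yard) 2.004e+13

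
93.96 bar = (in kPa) 9396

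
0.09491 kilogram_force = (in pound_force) 0.2092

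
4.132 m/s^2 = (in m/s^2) 4.132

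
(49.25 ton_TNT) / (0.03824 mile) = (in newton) 3.348e+09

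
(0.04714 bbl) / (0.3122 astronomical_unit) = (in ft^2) 1.727e-12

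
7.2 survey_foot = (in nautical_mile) 0.001185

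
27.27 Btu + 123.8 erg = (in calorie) 6877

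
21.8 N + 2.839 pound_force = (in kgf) 3.511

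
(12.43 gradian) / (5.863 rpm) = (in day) 3.681e-06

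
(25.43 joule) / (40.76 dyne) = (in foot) 2.047e+05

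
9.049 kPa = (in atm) 0.08931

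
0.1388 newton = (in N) 0.1388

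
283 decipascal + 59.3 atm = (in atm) 59.3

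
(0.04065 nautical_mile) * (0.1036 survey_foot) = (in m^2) 2.377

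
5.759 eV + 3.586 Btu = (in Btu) 3.586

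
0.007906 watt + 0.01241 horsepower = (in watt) 9.262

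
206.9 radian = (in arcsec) 4.268e+07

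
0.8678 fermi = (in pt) 2.46e-12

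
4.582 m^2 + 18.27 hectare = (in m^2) 1.827e+05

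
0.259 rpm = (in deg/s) 1.554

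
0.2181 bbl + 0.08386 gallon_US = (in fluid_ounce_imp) 1232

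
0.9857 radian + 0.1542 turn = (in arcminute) 6719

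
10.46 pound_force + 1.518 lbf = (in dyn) 5.328e+06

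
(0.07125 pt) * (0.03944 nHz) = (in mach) 2.911e-18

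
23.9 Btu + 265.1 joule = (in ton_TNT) 6.09e-06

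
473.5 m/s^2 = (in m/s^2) 473.5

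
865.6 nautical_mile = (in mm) 1.603e+09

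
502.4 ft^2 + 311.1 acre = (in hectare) 125.9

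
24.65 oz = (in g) 698.8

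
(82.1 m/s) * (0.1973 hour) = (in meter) 5.831e+04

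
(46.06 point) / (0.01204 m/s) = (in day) 1.562e-05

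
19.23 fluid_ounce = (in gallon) 0.1502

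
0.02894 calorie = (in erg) 1.211e+06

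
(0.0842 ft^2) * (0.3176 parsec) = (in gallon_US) 2.025e+16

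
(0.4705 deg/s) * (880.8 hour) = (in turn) 4144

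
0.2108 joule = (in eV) 1.316e+18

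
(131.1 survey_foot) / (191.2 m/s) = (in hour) 5.805e-05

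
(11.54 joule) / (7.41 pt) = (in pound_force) 992.4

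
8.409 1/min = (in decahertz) 0.01401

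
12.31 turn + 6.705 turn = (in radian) 119.5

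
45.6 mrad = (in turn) 0.007257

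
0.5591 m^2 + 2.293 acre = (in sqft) 9.989e+04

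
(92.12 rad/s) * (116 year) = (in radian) 3.37e+11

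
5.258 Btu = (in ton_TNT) 1.326e-06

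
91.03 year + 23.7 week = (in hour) 8.014e+05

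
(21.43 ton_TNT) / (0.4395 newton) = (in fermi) 2.04e+26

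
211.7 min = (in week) 0.021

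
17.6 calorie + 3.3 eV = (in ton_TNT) 1.76e-08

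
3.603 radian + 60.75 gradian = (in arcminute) 1.567e+04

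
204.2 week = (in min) 2.058e+06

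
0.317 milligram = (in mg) 0.317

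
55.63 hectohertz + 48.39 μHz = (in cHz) 5.563e+05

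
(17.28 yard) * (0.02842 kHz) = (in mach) 1.319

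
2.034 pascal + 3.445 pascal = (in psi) 0.0007947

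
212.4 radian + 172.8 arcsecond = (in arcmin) 7.302e+05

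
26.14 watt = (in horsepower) 0.03505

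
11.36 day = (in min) 1.636e+04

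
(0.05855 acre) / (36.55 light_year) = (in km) 6.852e-19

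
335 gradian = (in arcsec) 1.085e+06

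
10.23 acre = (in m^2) 4.14e+04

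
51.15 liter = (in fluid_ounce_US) 1730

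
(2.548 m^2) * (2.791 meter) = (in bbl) 44.73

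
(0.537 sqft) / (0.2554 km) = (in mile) 1.214e-07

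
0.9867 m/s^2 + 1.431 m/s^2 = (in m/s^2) 2.418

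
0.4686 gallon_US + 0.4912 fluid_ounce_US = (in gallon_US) 0.4724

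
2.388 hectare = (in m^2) 2.388e+04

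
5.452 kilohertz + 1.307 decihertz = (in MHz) 0.005452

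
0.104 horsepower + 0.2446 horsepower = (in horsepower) 0.3486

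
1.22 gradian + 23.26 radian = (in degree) 1334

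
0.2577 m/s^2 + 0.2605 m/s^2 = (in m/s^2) 0.5182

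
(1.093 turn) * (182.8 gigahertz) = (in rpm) 1.199e+13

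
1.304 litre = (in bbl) 0.008202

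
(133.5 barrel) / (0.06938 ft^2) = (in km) 3.293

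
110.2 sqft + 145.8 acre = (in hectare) 59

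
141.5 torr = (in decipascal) 1.887e+05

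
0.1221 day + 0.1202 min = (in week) 0.01745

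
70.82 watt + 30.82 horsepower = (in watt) 2.305e+04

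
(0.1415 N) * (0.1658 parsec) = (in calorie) 1.73e+14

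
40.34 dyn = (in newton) 0.0004034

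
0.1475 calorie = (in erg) 6.171e+06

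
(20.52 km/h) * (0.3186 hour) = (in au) 4.37e-08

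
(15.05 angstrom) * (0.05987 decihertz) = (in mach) 2.646e-14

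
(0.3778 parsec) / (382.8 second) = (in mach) 8.944e+10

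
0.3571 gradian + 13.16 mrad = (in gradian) 1.195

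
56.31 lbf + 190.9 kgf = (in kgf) 216.4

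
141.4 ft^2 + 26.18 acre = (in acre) 26.18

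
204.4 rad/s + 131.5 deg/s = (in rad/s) 206.7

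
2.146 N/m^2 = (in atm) 2.118e-05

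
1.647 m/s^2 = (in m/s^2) 1.647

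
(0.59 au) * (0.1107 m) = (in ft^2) 1.052e+11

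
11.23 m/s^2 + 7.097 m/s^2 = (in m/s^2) 18.33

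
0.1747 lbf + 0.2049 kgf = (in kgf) 0.2841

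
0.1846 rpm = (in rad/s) 0.01933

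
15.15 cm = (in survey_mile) 9.414e-05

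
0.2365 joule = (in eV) 1.476e+18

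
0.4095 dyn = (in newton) 4.095e-06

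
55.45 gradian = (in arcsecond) 1.797e+05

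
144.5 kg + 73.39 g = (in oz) 5100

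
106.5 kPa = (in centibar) 106.5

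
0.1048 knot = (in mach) 0.0001583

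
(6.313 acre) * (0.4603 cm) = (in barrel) 739.7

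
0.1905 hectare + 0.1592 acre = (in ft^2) 2.744e+04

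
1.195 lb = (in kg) 0.542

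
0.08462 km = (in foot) 277.6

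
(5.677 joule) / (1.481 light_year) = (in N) 4.052e-16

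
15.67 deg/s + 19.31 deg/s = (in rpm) 5.83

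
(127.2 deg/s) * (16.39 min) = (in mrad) 2.183e+06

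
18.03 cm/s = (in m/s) 0.1803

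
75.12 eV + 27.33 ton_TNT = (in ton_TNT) 27.33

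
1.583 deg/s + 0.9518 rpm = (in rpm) 1.216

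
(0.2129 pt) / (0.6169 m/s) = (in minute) 2.029e-06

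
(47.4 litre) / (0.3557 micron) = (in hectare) 13.33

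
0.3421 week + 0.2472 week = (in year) 0.0113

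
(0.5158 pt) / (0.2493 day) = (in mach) 2.481e-11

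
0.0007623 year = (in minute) 400.7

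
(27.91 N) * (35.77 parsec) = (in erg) 3.081e+26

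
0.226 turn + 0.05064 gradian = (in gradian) 90.45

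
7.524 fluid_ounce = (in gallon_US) 0.05878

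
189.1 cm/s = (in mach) 0.005554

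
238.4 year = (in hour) 2.088e+06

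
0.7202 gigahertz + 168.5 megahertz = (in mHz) 8.887e+11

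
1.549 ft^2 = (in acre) 3.556e-05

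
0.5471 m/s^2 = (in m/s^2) 0.5471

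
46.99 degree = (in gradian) 52.21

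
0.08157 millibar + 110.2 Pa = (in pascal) 118.4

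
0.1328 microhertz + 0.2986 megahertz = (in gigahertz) 0.0002986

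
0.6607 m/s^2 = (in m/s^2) 0.6607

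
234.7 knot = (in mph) 270.1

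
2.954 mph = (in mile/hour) 2.954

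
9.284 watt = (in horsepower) 0.01245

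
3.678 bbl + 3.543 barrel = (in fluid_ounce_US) 3.882e+04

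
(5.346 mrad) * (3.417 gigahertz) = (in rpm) 1.744e+08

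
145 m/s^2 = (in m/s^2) 145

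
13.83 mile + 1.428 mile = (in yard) 2.685e+04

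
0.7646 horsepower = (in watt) 570.2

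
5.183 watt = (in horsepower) 0.006951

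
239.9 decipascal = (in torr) 0.1799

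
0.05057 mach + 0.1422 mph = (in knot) 33.59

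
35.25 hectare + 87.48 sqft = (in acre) 87.11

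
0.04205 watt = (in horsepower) 5.639e-05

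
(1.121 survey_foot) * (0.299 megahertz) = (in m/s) 1.022e+05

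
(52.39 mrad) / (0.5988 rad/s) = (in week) 1.447e-07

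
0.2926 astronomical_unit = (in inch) 1.723e+12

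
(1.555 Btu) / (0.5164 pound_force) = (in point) 2.025e+06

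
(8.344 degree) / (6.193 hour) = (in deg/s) 0.0003743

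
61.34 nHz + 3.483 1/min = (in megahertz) 5.805e-08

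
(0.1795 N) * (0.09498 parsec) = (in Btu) 4.986e+11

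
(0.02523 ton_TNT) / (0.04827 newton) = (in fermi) 2.187e+24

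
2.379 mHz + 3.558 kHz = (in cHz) 3.558e+05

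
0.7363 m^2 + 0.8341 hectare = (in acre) 2.061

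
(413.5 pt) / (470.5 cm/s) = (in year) 9.831e-10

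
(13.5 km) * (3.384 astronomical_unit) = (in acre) 1.689e+12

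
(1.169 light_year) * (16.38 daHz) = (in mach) 5.32e+15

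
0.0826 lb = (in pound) 0.0826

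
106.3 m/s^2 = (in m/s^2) 106.3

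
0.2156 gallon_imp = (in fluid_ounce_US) 33.14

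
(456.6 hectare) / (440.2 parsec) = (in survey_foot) 1.103e-12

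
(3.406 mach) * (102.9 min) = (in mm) 7.16e+09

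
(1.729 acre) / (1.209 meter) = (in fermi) 5.787e+18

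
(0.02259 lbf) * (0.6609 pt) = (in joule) 2.343e-05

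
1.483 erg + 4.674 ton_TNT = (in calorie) 4.674e+09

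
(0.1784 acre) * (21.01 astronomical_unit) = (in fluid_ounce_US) 7.673e+19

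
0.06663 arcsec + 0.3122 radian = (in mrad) 312.2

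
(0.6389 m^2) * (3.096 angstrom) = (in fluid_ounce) 6.689e-06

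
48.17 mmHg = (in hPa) 64.22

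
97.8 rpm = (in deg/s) 586.8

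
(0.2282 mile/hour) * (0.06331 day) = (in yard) 610.3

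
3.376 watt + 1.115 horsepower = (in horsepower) 1.12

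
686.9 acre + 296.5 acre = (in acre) 983.4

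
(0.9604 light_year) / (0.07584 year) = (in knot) 7.385e+09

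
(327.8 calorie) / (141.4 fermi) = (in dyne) 9.7e+20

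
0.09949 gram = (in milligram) 99.49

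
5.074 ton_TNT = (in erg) 2.123e+17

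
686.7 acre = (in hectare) 277.9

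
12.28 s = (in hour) 0.003411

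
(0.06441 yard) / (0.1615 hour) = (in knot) 0.0001969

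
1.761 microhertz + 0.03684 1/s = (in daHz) 0.003684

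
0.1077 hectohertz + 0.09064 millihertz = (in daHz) 1.077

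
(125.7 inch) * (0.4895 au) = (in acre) 5.777e+07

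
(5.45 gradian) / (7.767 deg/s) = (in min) 0.01053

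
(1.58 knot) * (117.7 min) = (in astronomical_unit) 3.837e-08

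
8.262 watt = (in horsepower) 0.01108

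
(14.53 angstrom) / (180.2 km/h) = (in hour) 8.063e-15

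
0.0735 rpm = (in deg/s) 0.441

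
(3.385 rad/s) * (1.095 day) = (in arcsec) 6.606e+10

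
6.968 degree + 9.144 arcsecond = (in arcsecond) 2.509e+04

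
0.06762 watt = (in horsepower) 9.068e-05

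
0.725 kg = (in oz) 25.57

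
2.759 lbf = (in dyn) 1.227e+06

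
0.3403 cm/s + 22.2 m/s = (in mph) 49.67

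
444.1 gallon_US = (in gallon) 444.1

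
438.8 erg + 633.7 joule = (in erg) 6.337e+09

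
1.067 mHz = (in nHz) 1.067e+06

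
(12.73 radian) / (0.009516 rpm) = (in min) 212.9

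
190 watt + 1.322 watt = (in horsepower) 0.2566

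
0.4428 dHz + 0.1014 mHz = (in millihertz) 44.38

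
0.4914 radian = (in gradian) 31.28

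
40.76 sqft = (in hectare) 0.0003787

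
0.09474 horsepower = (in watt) 70.65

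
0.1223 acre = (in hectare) 0.04949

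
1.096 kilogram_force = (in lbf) 2.416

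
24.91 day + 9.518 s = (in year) 0.06825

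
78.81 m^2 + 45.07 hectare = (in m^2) 4.508e+05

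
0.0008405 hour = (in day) 3.502e-05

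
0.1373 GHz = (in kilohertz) 1.373e+05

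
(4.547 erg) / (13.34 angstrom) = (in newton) 340.9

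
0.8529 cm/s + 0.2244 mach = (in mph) 170.9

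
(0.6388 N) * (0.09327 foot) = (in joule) 0.01816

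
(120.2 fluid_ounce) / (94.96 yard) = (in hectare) 4.094e-09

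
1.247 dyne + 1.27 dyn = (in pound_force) 5.658e-06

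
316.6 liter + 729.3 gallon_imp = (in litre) 3632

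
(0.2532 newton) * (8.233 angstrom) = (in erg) 0.002085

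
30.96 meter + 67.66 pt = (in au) 2.071e-10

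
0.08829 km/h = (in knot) 0.04767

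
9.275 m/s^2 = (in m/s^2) 9.275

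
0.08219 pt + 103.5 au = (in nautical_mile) 8.36e+09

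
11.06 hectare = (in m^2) 1.106e+05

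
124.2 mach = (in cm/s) 4.229e+06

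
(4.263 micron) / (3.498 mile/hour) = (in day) 3.155e-11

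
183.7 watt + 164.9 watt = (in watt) 348.6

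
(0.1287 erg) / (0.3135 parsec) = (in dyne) 1.33e-19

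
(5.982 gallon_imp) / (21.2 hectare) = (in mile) 7.971e-11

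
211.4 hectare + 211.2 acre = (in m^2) 2.969e+06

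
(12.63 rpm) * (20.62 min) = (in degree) 9.376e+04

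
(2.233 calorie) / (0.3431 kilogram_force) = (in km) 0.002777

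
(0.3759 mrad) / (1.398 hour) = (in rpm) 7.132e-07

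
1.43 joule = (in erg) 1.43e+07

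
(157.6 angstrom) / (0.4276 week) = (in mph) 1.363e-13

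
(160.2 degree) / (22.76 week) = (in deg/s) 1.164e-05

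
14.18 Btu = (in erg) 1.496e+11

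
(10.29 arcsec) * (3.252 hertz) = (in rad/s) 0.0001622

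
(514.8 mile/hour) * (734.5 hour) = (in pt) 1.725e+12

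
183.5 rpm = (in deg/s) 1101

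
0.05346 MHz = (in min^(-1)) 3.208e+06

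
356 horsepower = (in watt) 2.655e+05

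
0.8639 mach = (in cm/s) 2.942e+04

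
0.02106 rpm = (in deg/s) 0.1264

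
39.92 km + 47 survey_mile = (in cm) 1.156e+07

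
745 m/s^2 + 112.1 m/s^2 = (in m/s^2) 857.1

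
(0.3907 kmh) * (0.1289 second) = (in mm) 13.99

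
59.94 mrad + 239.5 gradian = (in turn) 0.6083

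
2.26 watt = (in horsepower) 0.003031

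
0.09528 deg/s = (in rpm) 0.01588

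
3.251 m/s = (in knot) 6.319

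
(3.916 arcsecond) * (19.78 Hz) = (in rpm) 0.003586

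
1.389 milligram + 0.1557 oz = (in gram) 4.415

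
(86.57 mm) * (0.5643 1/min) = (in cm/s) 0.08142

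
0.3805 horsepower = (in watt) 283.7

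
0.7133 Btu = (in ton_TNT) 1.799e-07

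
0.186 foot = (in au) 3.79e-13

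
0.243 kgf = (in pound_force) 0.5357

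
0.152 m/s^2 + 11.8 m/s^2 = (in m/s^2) 11.95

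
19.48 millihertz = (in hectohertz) 0.0001948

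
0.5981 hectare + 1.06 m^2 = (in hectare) 0.5982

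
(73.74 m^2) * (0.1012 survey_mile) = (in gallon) 3.173e+06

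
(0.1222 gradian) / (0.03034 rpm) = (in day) 6.993e-06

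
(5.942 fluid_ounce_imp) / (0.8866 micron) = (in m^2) 190.4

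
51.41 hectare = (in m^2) 5.141e+05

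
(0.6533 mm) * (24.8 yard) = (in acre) 3.661e-06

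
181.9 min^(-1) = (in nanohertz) 3.032e+09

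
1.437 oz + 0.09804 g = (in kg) 0.04084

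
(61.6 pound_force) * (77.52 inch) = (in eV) 3.367e+21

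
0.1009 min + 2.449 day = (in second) 2.116e+05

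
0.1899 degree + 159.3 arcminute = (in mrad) 49.65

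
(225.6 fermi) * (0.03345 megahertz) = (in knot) 1.467e-08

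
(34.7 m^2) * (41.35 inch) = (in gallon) 9628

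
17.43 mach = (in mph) 1.328e+04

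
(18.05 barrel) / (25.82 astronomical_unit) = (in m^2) 7.429e-13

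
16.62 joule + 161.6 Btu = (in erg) 1.705e+12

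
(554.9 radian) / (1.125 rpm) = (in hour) 1.308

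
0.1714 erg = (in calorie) 4.097e-09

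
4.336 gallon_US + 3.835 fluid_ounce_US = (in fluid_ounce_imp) 581.7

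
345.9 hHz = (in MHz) 0.03459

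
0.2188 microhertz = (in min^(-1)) 1.313e-05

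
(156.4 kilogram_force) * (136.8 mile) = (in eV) 2.108e+27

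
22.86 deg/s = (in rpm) 3.81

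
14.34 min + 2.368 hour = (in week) 0.01552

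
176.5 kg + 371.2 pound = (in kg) 344.9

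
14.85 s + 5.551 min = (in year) 1.103e-05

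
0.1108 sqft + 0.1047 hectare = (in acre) 0.2587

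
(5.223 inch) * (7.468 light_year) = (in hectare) 9.373e+11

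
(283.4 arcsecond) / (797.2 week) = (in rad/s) 2.85e-12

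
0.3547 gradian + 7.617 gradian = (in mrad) 125.2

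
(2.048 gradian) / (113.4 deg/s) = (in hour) 4.515e-06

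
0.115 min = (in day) 7.986e-05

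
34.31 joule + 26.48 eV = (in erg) 3.431e+08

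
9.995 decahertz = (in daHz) 9.995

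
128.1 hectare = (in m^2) 1.281e+06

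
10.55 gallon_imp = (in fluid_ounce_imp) 1688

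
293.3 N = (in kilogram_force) 29.91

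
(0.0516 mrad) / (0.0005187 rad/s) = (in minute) 0.001658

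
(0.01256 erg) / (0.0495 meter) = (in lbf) 5.704e-09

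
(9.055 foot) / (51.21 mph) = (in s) 0.1206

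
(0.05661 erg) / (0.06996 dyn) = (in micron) 8092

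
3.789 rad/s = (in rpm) 36.18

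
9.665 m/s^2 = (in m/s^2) 9.665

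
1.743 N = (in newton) 1.743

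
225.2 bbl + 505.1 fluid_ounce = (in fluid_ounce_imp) 1.261e+06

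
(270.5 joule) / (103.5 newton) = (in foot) 8.575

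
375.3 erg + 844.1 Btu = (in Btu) 844.1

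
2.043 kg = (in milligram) 2.043e+06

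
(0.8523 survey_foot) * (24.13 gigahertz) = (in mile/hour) 1.402e+10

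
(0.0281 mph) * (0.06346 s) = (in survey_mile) 4.953e-07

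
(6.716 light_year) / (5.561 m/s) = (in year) 3.623e+08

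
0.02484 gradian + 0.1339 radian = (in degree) 7.694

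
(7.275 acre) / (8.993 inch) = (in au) 8.616e-07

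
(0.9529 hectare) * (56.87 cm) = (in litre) 5.419e+06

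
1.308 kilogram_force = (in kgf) 1.308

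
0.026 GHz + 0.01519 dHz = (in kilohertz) 2.6e+04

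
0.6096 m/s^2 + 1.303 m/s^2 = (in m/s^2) 1.913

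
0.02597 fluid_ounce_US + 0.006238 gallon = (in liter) 0.02438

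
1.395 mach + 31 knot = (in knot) 954.3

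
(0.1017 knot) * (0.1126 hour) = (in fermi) 2.121e+16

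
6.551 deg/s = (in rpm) 1.092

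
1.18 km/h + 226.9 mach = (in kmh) 2.781e+05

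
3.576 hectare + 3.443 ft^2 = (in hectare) 3.576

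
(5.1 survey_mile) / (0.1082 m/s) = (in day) 0.878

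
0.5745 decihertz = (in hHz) 0.0005745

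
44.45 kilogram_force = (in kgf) 44.45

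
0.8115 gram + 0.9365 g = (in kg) 0.001748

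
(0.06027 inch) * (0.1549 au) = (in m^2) 3.547e+07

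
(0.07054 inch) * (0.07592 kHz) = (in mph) 0.3043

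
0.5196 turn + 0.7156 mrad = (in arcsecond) 6.735e+05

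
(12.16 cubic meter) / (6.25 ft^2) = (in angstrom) 2.094e+11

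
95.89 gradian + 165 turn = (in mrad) 1.038e+06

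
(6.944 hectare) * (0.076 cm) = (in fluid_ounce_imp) 1.857e+06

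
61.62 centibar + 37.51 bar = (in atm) 37.63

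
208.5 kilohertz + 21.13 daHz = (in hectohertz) 2087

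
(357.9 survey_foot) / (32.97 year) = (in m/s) 1.049e-07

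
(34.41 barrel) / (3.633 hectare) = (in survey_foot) 0.000494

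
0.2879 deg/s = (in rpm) 0.04798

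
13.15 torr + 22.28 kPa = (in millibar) 240.3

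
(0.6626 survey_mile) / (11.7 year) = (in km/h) 1.04e-05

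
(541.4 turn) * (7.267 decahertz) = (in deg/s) 1.416e+07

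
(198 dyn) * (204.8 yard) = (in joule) 0.3708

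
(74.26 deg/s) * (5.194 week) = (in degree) 2.333e+08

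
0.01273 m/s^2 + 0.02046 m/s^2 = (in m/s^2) 0.03319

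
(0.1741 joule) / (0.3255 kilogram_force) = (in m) 0.05454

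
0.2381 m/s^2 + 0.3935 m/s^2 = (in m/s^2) 0.6316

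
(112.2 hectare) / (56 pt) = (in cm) 5.679e+09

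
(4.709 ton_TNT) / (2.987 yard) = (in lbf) 1.622e+09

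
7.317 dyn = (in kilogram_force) 7.461e-06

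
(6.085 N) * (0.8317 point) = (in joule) 0.001785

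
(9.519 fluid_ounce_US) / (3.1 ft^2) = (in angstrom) 9.775e+06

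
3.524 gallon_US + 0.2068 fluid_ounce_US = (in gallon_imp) 2.936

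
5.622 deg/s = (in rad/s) 0.09812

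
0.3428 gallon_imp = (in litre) 1.558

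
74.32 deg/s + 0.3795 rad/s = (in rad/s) 1.677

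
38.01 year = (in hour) 3.33e+05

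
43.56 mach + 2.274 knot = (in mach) 43.56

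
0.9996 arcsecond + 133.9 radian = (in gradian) 8524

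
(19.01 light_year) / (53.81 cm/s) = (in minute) 5.57e+15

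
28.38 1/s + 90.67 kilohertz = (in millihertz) 9.07e+07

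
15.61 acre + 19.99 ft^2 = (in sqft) 6.8e+05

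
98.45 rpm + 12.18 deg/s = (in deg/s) 602.9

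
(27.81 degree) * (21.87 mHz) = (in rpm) 0.1014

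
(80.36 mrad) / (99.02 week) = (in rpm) 1.281e-08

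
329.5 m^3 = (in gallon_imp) 7.248e+04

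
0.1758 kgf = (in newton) 1.724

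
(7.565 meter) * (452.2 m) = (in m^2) 3421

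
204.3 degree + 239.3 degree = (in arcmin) 2.662e+04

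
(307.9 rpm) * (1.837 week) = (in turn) 5.701e+06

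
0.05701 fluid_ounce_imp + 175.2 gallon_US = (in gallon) 175.2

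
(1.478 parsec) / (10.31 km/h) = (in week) 2.633e+10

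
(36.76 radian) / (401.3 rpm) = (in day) 1.012e-05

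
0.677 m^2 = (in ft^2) 7.287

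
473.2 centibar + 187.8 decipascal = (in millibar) 4732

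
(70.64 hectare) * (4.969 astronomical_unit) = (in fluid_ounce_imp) 1.848e+22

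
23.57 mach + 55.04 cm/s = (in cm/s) 8.026e+05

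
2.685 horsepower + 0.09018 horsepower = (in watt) 2069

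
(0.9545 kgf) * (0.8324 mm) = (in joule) 0.007792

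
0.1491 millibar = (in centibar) 0.01491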